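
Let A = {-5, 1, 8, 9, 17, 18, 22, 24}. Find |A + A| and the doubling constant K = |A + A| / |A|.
K = |A + A| / |A| = 31/8

Enumerate A + A = {a + b : a, b ∈ A}. With |A| = 8, there are |A|^2 = 64 ordered sum pairs; collecting distinct values, A + A = {-10, -4, 2, 3, 4, 9, 10, 12, 13, 16, 17, 18, 19, 23, 25, 26, 27, 30, 31, 32, 33, 34, 35, 36, 39, 40, 41, 42, 44, 46, 48}, so |A + A| = 31. Thus K = 31/8. For comparison, the minimum possible |A + A| over all 8-element sets is 2·8 − 1 = 15 (so min K = 15/8), attained only by arithmetic progressions.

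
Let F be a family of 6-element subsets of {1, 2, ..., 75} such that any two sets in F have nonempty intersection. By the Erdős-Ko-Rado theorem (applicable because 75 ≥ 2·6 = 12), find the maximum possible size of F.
max |F| = C(74, 5) = 16108764

The Erdős-Ko-Rado theorem states: for n ≥ 2k, an intersecting family of k-subsets of an n-element set has size at most C(n − 1, k − 1), with equality for 'star' families {A ⊆ [n] : |A| = k, i ∈ A} (fix an element i). For n = 75, k = 6: C(74, 5) = 16108764.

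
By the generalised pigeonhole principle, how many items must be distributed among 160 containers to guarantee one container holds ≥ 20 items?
n = (20 − 1)·160 + 1 = 3041

By the generalised pigeonhole principle, to guarantee some box contains ≥ r objects we need more than (r − 1) · k objects total. Threshold: n = (r − 1) · k + 1. With r = 20 and k = 160: n = 19 · 160 + 1 = 3040 + 1 = 3041. For n = 3040 = 19 · 160, we can put exactly 19 objects in every box, avoiding 20 in any single one — so 3041 is tight.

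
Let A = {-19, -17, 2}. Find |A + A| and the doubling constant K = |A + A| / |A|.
K = |A + A| / |A| = 6/3 = 2

Enumerate A + A = {a + b : a, b ∈ A}. With |A| = 3, there are |A|^2 = 9 ordered sum pairs; collecting distinct values, A + A = {-38, -36, -34, -17, -15, 4}, so |A + A| = 6. Thus K = 6/3 = 2. For comparison, the minimum possible |A + A| over all 3-element sets is 2·3 − 1 = 5 (so min K = 5/3), attained only by arithmetic progressions.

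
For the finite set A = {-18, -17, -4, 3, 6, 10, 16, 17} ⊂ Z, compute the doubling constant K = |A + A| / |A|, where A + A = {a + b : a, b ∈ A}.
K = |A + A| / |A| = 29/8

Enumerate A + A = {a + b : a, b ∈ A}. With |A| = 8, there are |A|^2 = 64 ordered sum pairs; collecting distinct values, A + A = {-36, -35, -34, -22, -21, -15, -14, -12, -11, -8, -7, -2, -1, 0, 2, 6, 9, 12, 13, 16, 19, 20, 22, 23, 26, 27, 32, 33, 34}, so |A + A| = 29. Thus K = 29/8. For comparison, the minimum possible |A + A| over all 8-element sets is 2·8 − 1 = 15 (so min K = 15/8), attained only by arithmetic progressions.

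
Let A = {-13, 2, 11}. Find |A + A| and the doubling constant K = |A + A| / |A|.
K = |A + A| / |A| = 6/3 = 2

Enumerate A + A = {a + b : a, b ∈ A}. With |A| = 3, there are |A|^2 = 9 ordered sum pairs; collecting distinct values, A + A = {-26, -11, -2, 4, 13, 22}, so |A + A| = 6. Thus K = 6/3 = 2. For comparison, the minimum possible |A + A| over all 3-element sets is 2·3 − 1 = 5 (so min K = 5/3), attained only by arithmetic progressions.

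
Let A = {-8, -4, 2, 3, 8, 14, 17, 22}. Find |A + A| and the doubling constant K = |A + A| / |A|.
K = |A + A| / |A| = 31/8

Enumerate A + A = {a + b : a, b ∈ A}. With |A| = 8, there are |A|^2 = 64 ordered sum pairs; collecting distinct values, A + A = {-16, -12, -8, -6, -5, -2, -1, 0, 4, 5, 6, 9, 10, 11, 13, 14, 16, 17, 18, 19, 20, 22, 24, 25, 28, 30, 31, 34, 36, 39, 44}, so |A + A| = 31. Thus K = 31/8. For comparison, the minimum possible |A + A| over all 8-element sets is 2·8 − 1 = 15 (so min K = 15/8), attained only by arithmetic progressions.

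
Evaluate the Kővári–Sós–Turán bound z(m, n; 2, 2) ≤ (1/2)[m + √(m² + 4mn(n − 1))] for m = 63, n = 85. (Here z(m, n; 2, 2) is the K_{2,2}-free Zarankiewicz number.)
z(63, 85; 2, 2) ≤ (1/2)[63 + √(63² + 4·63·85·84)] = (1/2)[63 + √1803249] = 702.9255

Kővári–Sós–Turán: let r_1, ..., r_63 be the row sums and z = Σ r_i the total number of 1s. Each pair of columns can share at most one row with both entries 1 (else a 2×2 all-ones block appears), so Σ_i C(r_i, 2) ≤ C(85, 2) = 3570. By convexity Σ_i C(r_i, 2) ≥ 63·C(z/63, 2) = z(z − 63)/(2·63), giving z² − 63z − 63·85·84 ≤ 0 and hence z ≤ (1/2)[63 + √(3969 + 4·449820)] = (1/2)[63 + √1803249] ≈ (1/2)(63 + 1342.8511) = 702.9255.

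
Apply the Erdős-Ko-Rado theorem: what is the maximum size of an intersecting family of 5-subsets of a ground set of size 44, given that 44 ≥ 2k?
max |F| = C(43, 4) = 123410

Erdős-Ko-Rado (1961): when n ≥ 2k, max |F| = C(n−1, k−1). The bound is attained by the star {A : i ∈ A} for any fixed i ∈ [n]. Here C(44−1, 5−1) = C(43, 4) = 123410.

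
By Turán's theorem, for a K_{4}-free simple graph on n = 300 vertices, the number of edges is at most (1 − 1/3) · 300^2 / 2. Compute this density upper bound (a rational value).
Turán density bound = (2/3) · 300^2/2 = 30000

Turán's theorem: ex(n, K_{r+1}) is achieved by the complete r-partite Turán graph T(n, r) with parts as balanced as possible, and is at most (1 − 1/r) · n^2/2. For r = 3, n = 300: the density bound is (2/3) · 90000/2 = 30000. Since 3 ∣ 300, the Turán graph T(300, 3) has parts of equal size 100, and its edge count e(T(300, 3)) = 30000 attains the density bound exactly.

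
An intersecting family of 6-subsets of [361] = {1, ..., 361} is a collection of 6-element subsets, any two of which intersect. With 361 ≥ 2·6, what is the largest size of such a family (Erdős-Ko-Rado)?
max |F| = C(360, 5) = 49002354072

Erdős-Ko-Rado (1961): when n ≥ 2k, max |F| = C(n−1, k−1). The bound is attained by the star {A : i ∈ A} for any fixed i ∈ [n]. Here C(361−1, 6−1) = C(360, 5) = 49002354072.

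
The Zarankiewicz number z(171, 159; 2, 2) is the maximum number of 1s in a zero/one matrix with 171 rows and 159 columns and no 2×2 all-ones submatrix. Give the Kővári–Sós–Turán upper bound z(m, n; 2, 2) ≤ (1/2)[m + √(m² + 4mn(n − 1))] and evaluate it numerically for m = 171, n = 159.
z(171, 159; 2, 2) ≤ (1/2)[171 + √(171² + 4·171·159·158)] = (1/2)[171 + √17212689] = 2159.9089

Kővári–Sós–Turán: let r_1, ..., r_171 be the row sums and z = Σ r_i the total number of 1s. Each pair of columns can share at most one row with both entries 1 (else a 2×2 all-ones block appears), so Σ_i C(r_i, 2) ≤ C(159, 2) = 12561. By convexity Σ_i C(r_i, 2) ≥ 171·C(z/171, 2) = z(z − 171)/(2·171), giving z² − 171z − 171·159·158 ≤ 0 and hence z ≤ (1/2)[171 + √(29241 + 4·4295862)] = (1/2)[171 + √17212689] ≈ (1/2)(171 + 4148.8178) = 2159.9089.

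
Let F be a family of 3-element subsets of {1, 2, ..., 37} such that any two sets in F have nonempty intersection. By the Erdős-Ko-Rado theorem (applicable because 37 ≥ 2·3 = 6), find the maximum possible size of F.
max |F| = C(36, 2) = 630

The Erdős-Ko-Rado theorem states: for n ≥ 2k, an intersecting family of k-subsets of an n-element set has size at most C(n − 1, k − 1), with equality for 'star' families {A ⊆ [n] : |A| = k, i ∈ A} (fix an element i). For n = 37, k = 3: C(36, 2) = 630.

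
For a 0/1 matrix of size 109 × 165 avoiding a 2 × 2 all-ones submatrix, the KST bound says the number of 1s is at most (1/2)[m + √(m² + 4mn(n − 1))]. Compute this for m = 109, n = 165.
z(109, 165; 2, 2) ≤ (1/2)[109 + √(109² + 4·109·165·164)] = (1/2)[109 + √11810041] = 1772.787

Kővári–Sós–Turán: let r_1, ..., r_109 be the row sums and z = Σ r_i the total number of 1s. Each pair of columns can share at most one row with both entries 1 (else a 2×2 all-ones block appears), so Σ_i C(r_i, 2) ≤ C(165, 2) = 13530. By convexity Σ_i C(r_i, 2) ≥ 109·C(z/109, 2) = z(z − 109)/(2·109), giving z² − 109z − 109·165·164 ≤ 0 and hence z ≤ (1/2)[109 + √(11881 + 4·2949540)] = (1/2)[109 + √11810041] ≈ (1/2)(109 + 3436.574) = 1772.787.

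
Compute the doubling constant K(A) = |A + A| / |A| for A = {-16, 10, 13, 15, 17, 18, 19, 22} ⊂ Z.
K = |A + A| / |A| = 28/8 = 7/2

Enumerate A + A = {a + b : a, b ∈ A}. With |A| = 8, there are |A|^2 = 64 ordered sum pairs; collecting distinct values, A + A = {-32, -6, -3, -1, 1, 2, 3, 6, 20, 23, 25, 26, 27, 28, 29, 30, 31, 32, 33, 34, 35, 36, 37, 38, 39, 40, 41, 44}, so |A + A| = 28. Thus K = 28/8 = 7/2. For comparison, the minimum possible |A + A| over all 8-element sets is 2·8 − 1 = 15 (so min K = 15/8), attained only by arithmetic progressions.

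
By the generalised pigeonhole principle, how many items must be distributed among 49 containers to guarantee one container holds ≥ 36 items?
n = (36 − 1)·49 + 1 = 1716

By the generalised pigeonhole principle, to guarantee some box contains ≥ r objects we need more than (r − 1) · k objects total. Threshold: n = (r − 1) · k + 1. With r = 36 and k = 49: n = 35 · 49 + 1 = 1715 + 1 = 1716. For n = 1715 = 35 · 49, we can put exactly 35 objects in every box, avoiding 36 in any single one — so 1716 is tight.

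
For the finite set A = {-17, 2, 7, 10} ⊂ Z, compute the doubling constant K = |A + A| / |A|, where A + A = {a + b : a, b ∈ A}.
K = |A + A| / |A| = 10/4 = 5/2

Enumerate A + A = {a + b : a, b ∈ A}. With |A| = 4, there are |A|^2 = 16 ordered sum pairs; collecting distinct values, A + A = {-34, -15, -10, -7, 4, 9, 12, 14, 17, 20}, so |A + A| = 10. Thus K = 10/4 = 5/2. For comparison, the minimum possible |A + A| over all 4-element sets is 2·4 − 1 = 7 (so min K = 7/4), attained only by arithmetic progressions.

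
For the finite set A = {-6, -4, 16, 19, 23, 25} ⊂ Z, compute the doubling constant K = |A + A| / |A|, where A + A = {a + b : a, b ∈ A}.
K = |A + A| / |A| = 20/6 = 10/3

Enumerate A + A = {a + b : a, b ∈ A}. With |A| = 6, there are |A|^2 = 36 ordered sum pairs; collecting distinct values, A + A = {-12, -10, -8, 10, 12, 13, 15, 17, 19, 21, 32, 35, 38, 39, 41, 42, 44, 46, 48, 50}, so |A + A| = 20. Thus K = 20/6 = 10/3. For comparison, the minimum possible |A + A| over all 6-element sets is 2·6 − 1 = 11 (so min K = 11/6), attained only by arithmetic progressions.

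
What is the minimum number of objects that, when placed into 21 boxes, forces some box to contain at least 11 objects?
n = (11 − 1)·21 + 1 = 211

By the generalised pigeonhole principle, to guarantee some box contains ≥ r objects we need more than (r − 1) · k objects total. Threshold: n = (r − 1) · k + 1. With r = 11 and k = 21: n = 10 · 21 + 1 = 210 + 1 = 211. For n = 210 = 10 · 21, we can put exactly 10 objects in every box, avoiding 11 in any single one — so 211 is tight.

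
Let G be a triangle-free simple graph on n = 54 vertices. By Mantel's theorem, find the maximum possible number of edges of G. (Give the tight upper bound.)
ex(54, K_3) = ⌊54^2/4⌋ = 729

Mantel (1907): a triangle-free graph on n vertices has at most ⌊n^2/4⌋ edges, with equality for the complete bipartite graph K_{⌊n/2⌋, ⌈n/2⌉}. For n = 54: ⌊54^2/4⌋ = ⌊2916/4⌋ = 729. The extremal graph is K_{27, 27}, which has 27·27 = 729 edges.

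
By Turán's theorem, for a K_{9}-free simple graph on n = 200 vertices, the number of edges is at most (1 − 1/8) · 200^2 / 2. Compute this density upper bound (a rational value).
Turán density bound = (7/8) · 200^2/2 = 17500

Turán's theorem: ex(n, K_{r+1}) is achieved by the complete r-partite Turán graph T(n, r) with parts as balanced as possible, and is at most (1 − 1/r) · n^2/2. For r = 8, n = 200: the density bound is (7/8) · 40000/2 = 17500. Since 8 ∣ 200, the Turán graph T(200, 8) has parts of equal size 25, and its edge count e(T(200, 8)) = 17500 attains the density bound exactly.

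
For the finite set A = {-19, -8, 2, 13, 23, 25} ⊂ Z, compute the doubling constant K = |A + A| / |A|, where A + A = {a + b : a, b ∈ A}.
K = |A + A| / |A| = 18/6 = 3

Enumerate A + A = {a + b : a, b ∈ A}. With |A| = 6, there are |A|^2 = 36 ordered sum pairs; collecting distinct values, A + A = {-38, -27, -17, -16, -6, 4, 5, 6, 15, 17, 25, 26, 27, 36, 38, 46, 48, 50}, so |A + A| = 18. Thus K = 18/6 = 3. For comparison, the minimum possible |A + A| over all 6-element sets is 2·6 − 1 = 11 (so min K = 11/6), attained only by arithmetic progressions.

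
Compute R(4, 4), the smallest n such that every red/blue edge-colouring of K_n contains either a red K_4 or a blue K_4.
R(4, 4) = 18

Lower bound: an explicit 2-colouring of K_{17} (typically a Paley-type or other structured construction) avoids a red K_4 and a blue K_4, showing R(4, 4) > 17.
Upper bound: the Erdős–Szekeres recurrence R(r, t') ≤ R(r−1, t') + R(r, t'−1) yields R(4, 4) ≤ 18.
Hence R(4, 4) = 18.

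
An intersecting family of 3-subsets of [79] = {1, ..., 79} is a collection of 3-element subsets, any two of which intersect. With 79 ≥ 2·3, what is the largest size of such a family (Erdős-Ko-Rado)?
max |F| = C(78, 2) = 3003

The Erdős-Ko-Rado theorem states: for n ≥ 2k, an intersecting family of k-subsets of an n-element set has size at most C(n − 1, k − 1), with equality for 'star' families {A ⊆ [n] : |A| = k, i ∈ A} (fix an element i). For n = 79, k = 3: C(78, 2) = 3003.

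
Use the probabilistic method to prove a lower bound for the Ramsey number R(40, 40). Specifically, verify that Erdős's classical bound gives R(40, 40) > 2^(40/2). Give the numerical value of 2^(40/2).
2^(40/2) = 1048576; so R(40, 40) > 1048576

Colour each edge of K_n uniformly at random with red/blue. The expected number of monochromatic K_40 is C(n, 40) · 2 · 2^(−C(40,2)). If C(n, 40) · 2^(1 − C(40,2)) < 1, then with positive probability no monochromatic K_40 exists, so R(40, 40) > n. The standard estimate C(n, 40) ≤ n^40/40! shows this inequality holds whenever n ≤ 2^(40/2) (since 40! · 2^(C(40,2) − 1) > 2^(40^2/2) ≥ n^40). Hence R(40, 40) > 2^(40/2) = 1048576.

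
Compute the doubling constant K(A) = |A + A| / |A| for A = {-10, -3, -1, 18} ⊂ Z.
K = |A + A| / |A| = 10/4 = 5/2

Enumerate A + A = {a + b : a, b ∈ A}. With |A| = 4, there are |A|^2 = 16 ordered sum pairs; collecting distinct values, A + A = {-20, -13, -11, -6, -4, -2, 8, 15, 17, 36}, so |A + A| = 10. Thus K = 10/4 = 5/2. For comparison, the minimum possible |A + A| over all 4-element sets is 2·4 − 1 = 7 (so min K = 7/4), attained only by arithmetic progressions.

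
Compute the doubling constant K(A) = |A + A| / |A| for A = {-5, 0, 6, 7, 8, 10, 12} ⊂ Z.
K = |A + A| / |A| = 22/7

Enumerate A + A = {a + b : a, b ∈ A}. With |A| = 7, there are |A|^2 = 49 ordered sum pairs; collecting distinct values, A + A = {-10, -5, 0, 1, 2, 3, 5, 6, 7, 8, 10, 12, 13, 14, 15, 16, 17, 18, 19, 20, 22, 24}, so |A + A| = 22. Thus K = 22/7. For comparison, the minimum possible |A + A| over all 7-element sets is 2·7 − 1 = 13 (so min K = 13/7), attained only by arithmetic progressions.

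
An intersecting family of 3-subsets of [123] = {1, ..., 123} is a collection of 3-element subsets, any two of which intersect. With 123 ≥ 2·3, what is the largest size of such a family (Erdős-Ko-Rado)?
max |F| = C(122, 2) = 7381

The Erdős-Ko-Rado theorem states: for n ≥ 2k, an intersecting family of k-subsets of an n-element set has size at most C(n − 1, k − 1), with equality for 'star' families {A ⊆ [n] : |A| = k, i ∈ A} (fix an element i). For n = 123, k = 3: C(122, 2) = 7381.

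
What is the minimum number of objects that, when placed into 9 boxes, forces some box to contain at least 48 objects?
n = (48 − 1)·9 + 1 = 424

By the generalised pigeonhole principle, to guarantee some box contains ≥ r objects we need more than (r − 1) · k objects total. Threshold: n = (r − 1) · k + 1. With r = 48 and k = 9: n = 47 · 9 + 1 = 423 + 1 = 424. For n = 423 = 47 · 9, we can put exactly 47 objects in every box, avoiding 48 in any single one — so 424 is tight.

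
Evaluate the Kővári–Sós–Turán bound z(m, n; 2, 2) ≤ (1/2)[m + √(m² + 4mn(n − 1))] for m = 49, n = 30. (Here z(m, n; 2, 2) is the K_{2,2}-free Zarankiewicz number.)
z(49, 30; 2, 2) ≤ (1/2)[49 + √(49² + 4·49·30·29)] = (1/2)[49 + √172921] = 232.4189

Kővári–Sós–Turán: let r_1, ..., r_49 be the row sums and z = Σ r_i the total number of 1s. Each pair of columns can share at most one row with both entries 1 (else a 2×2 all-ones block appears), so Σ_i C(r_i, 2) ≤ C(30, 2) = 435. By convexity Σ_i C(r_i, 2) ≥ 49·C(z/49, 2) = z(z − 49)/(2·49), giving z² − 49z − 49·30·29 ≤ 0 and hence z ≤ (1/2)[49 + √(2401 + 4·42630)] = (1/2)[49 + √172921] ≈ (1/2)(49 + 415.8377) = 232.4189.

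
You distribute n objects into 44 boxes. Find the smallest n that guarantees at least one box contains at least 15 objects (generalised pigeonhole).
n = (15 − 1)·44 + 1 = 617

By the generalised pigeonhole principle, to guarantee some box contains ≥ r objects we need more than (r − 1) · k objects total. Threshold: n = (r − 1) · k + 1. With r = 15 and k = 44: n = 14 · 44 + 1 = 616 + 1 = 617. For n = 616 = 14 · 44, we can put exactly 14 objects in every box, avoiding 15 in any single one — so 617 is tight.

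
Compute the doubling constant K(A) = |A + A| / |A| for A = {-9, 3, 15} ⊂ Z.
K = |A + A| / |A| = 5/3

Enumerate A + A = {a + b : a, b ∈ A}. With |A| = 3, there are |A|^2 = 9 ordered sum pairs; collecting distinct values, A + A = {-18, -6, 6, 18, 30}, so |A + A| = 5. Thus K = 5/3. Here |A + A| = 2|A| − 1 = 5, the minimum possible — so K = 5/3 is minimal, which holds iff A is an arithmetic progression.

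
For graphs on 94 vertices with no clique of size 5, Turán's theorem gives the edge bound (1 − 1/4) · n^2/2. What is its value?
Turán density bound = (3/4) · 94^2/2 = 6627/2 ≈ 3313.5

Turán's theorem: ex(n, K_{r+1}) is achieved by the complete r-partite Turán graph T(n, r) with parts as balanced as possible, and is at most (1 − 1/r) · n^2/2. For r = 4, n = 94: the density bound is (3/4) · 8836/2 = 6627/2 ≈ 3313.5. The integer-valued extremum is e(T(94, 4)) = 3313, which is strictly less than the density bound 6627/2 since 4 ∤ 94 (the parts of T(94, 4) cannot all be equal).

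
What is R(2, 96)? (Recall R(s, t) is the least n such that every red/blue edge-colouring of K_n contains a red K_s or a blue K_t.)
R(2, 96) = 96

R(2, k) = k for all k ≥ 2: in a 2-colouring of K_k, either some edge is red (a red K_2) or all edges are blue (a blue K_k). And K_{95} coloured all-blue has no blue K_96, so R(2, 96) > 95. Hence R(2, 96) = 96.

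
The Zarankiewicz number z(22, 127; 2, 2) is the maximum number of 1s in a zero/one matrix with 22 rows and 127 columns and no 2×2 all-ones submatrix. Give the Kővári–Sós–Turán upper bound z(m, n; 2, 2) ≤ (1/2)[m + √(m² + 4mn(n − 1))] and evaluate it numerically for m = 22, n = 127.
z(22, 127; 2, 2) ≤ (1/2)[22 + √(22² + 4·22·127·126)] = (1/2)[22 + √1408660] = 604.4349

Kővári–Sós–Turán: let r_1, ..., r_22 be the row sums and z = Σ r_i the total number of 1s. Each pair of columns can share at most one row with both entries 1 (else a 2×2 all-ones block appears), so Σ_i C(r_i, 2) ≤ C(127, 2) = 8001. By convexity Σ_i C(r_i, 2) ≥ 22·C(z/22, 2) = z(z − 22)/(2·22), giving z² − 22z − 22·127·126 ≤ 0 and hence z ≤ (1/2)[22 + √(484 + 4·352044)] = (1/2)[22 + √1408660] ≈ (1/2)(22 + 1186.8698) = 604.4349.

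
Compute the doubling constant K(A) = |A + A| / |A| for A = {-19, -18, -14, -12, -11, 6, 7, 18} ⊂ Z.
K = |A + A| / |A| = 33/8

Enumerate A + A = {a + b : a, b ∈ A}. With |A| = 8, there are |A|^2 = 64 ordered sum pairs; collecting distinct values, A + A = {-38, -37, -36, -33, -32, -31, -30, -29, -28, -26, -25, -24, -23, -22, -13, -12, -11, -8, -7, -6, -5, -4, -1, 0, 4, 6, 7, 12, 13, 14, 24, 25, 36}, so |A + A| = 33. Thus K = 33/8. For comparison, the minimum possible |A + A| over all 8-element sets is 2·8 − 1 = 15 (so min K = 15/8), attained only by arithmetic progressions.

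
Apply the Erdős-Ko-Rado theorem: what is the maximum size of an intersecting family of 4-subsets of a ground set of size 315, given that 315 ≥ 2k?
max |F| = C(314, 3) = 5110664

Erdős-Ko-Rado (1961): when n ≥ 2k, max |F| = C(n−1, k−1). The bound is attained by the star {A : i ∈ A} for any fixed i ∈ [n]. Here C(315−1, 4−1) = C(314, 3) = 5110664.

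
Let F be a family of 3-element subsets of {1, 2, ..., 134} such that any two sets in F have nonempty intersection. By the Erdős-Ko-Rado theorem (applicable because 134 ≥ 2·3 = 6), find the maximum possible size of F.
max |F| = C(133, 2) = 8778

Erdős-Ko-Rado (1961): when n ≥ 2k, max |F| = C(n−1, k−1). The bound is attained by the star {A : i ∈ A} for any fixed i ∈ [n]. Here C(134−1, 3−1) = C(133, 2) = 8778.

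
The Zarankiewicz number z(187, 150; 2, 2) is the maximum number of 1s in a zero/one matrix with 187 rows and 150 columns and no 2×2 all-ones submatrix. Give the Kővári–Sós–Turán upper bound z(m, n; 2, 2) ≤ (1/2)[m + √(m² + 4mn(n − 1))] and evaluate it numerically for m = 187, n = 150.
z(187, 150; 2, 2) ≤ (1/2)[187 + √(187² + 4·187·150·149)] = (1/2)[187 + √16752769] = 2140.0073

Kővári–Sós–Turán: let r_1, ..., r_187 be the row sums and z = Σ r_i the total number of 1s. Each pair of columns can share at most one row with both entries 1 (else a 2×2 all-ones block appears), so Σ_i C(r_i, 2) ≤ C(150, 2) = 11175. By convexity Σ_i C(r_i, 2) ≥ 187·C(z/187, 2) = z(z − 187)/(2·187), giving z² − 187z − 187·150·149 ≤ 0 and hence z ≤ (1/2)[187 + √(34969 + 4·4179450)] = (1/2)[187 + √16752769] ≈ (1/2)(187 + 4093.0147) = 2140.0073.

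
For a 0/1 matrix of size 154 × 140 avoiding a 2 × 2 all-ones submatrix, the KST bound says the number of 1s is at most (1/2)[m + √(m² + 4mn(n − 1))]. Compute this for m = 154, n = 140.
z(154, 140; 2, 2) ≤ (1/2)[154 + √(154² + 4·154·140·139)] = (1/2)[154 + √12011076] = 1809.85

Kővári–Sós–Turán: let r_1, ..., r_154 be the row sums and z = Σ r_i the total number of 1s. Each pair of columns can share at most one row with both entries 1 (else a 2×2 all-ones block appears), so Σ_i C(r_i, 2) ≤ C(140, 2) = 9730. By convexity Σ_i C(r_i, 2) ≥ 154·C(z/154, 2) = z(z − 154)/(2·154), giving z² − 154z − 154·140·139 ≤ 0 and hence z ≤ (1/2)[154 + √(23716 + 4·2996840)] = (1/2)[154 + √12011076] ≈ (1/2)(154 + 3465.6999) = 1809.85.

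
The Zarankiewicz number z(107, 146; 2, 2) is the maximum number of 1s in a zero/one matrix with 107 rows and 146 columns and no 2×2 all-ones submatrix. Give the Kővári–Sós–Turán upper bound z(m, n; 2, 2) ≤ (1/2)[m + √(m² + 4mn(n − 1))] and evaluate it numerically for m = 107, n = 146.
z(107, 146; 2, 2) ≤ (1/2)[107 + √(107² + 4·107·146·145)] = (1/2)[107 + √9072209] = 1559.5054

Kővári–Sós–Turán: let r_1, ..., r_107 be the row sums and z = Σ r_i the total number of 1s. Each pair of columns can share at most one row with both entries 1 (else a 2×2 all-ones block appears), so Σ_i C(r_i, 2) ≤ C(146, 2) = 10585. By convexity Σ_i C(r_i, 2) ≥ 107·C(z/107, 2) = z(z − 107)/(2·107), giving z² − 107z − 107·146·145 ≤ 0 and hence z ≤ (1/2)[107 + √(11449 + 4·2265190)] = (1/2)[107 + √9072209] ≈ (1/2)(107 + 3012.0108) = 1559.5054.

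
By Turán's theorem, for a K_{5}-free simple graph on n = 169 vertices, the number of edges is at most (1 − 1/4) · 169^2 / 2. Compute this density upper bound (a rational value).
Turán density bound = (3/4) · 169^2/2 = 85683/8 ≈ 10710.375

Turán's theorem: ex(n, K_{r+1}) is achieved by the complete r-partite Turán graph T(n, r) with parts as balanced as possible, and is at most (1 − 1/r) · n^2/2. For r = 4, n = 169: the density bound is (3/4) · 28561/2 = 85683/8 ≈ 10710.375. The integer-valued extremum is e(T(169, 4)) = 10710, which is strictly less than the density bound 85683/8 since 4 ∤ 169 (the parts of T(169, 4) cannot all be equal).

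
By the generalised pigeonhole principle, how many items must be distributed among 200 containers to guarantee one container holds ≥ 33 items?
n = (33 − 1)·200 + 1 = 6401

By the generalised pigeonhole principle, to guarantee some box contains ≥ r objects we need more than (r − 1) · k objects total. Threshold: n = (r − 1) · k + 1. With r = 33 and k = 200: n = 32 · 200 + 1 = 6400 + 1 = 6401. For n = 6400 = 32 · 200, we can put exactly 32 objects in every box, avoiding 33 in any single one — so 6401 is tight.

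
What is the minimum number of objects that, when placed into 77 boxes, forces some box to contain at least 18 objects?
n = (18 − 1)·77 + 1 = 1310

By the generalised pigeonhole principle, to guarantee some box contains ≥ r objects we need more than (r − 1) · k objects total. Threshold: n = (r − 1) · k + 1. With r = 18 and k = 77: n = 17 · 77 + 1 = 1309 + 1 = 1310. For n = 1309 = 17 · 77, we can put exactly 17 objects in every box, avoiding 18 in any single one — so 1310 is tight.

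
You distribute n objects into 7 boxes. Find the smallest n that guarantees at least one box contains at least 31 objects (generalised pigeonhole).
n = (31 − 1)·7 + 1 = 211

By the generalised pigeonhole principle, to guarantee some box contains ≥ r objects we need more than (r − 1) · k objects total. Threshold: n = (r − 1) · k + 1. With r = 31 and k = 7: n = 30 · 7 + 1 = 210 + 1 = 211. For n = 210 = 30 · 7, we can put exactly 30 objects in every box, avoiding 31 in any single one — so 211 is tight.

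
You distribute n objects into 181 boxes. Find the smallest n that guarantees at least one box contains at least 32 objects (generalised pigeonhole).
n = (32 − 1)·181 + 1 = 5612

By the generalised pigeonhole principle, to guarantee some box contains ≥ r objects we need more than (r − 1) · k objects total. Threshold: n = (r − 1) · k + 1. With r = 32 and k = 181: n = 31 · 181 + 1 = 5611 + 1 = 5612. For n = 5611 = 31 · 181, we can put exactly 31 objects in every box, avoiding 32 in any single one — so 5612 is tight.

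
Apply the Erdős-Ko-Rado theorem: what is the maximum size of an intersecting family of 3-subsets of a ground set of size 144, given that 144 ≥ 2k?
max |F| = C(143, 2) = 10153

Erdős-Ko-Rado (1961): when n ≥ 2k, max |F| = C(n−1, k−1). The bound is attained by the star {A : i ∈ A} for any fixed i ∈ [n]. Here C(144−1, 3−1) = C(143, 2) = 10153.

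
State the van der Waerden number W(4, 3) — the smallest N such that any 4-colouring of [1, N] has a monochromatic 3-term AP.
W(4, 3) = 76

W(4, 3) = 76. The lower bound W(4, 3) > 75 comes from an explicit good 4-colouring of [1, 75]; the upper bound W(4, 3) ≤ 76 was verified by exhaustive search over 4-colourings of [1, 76].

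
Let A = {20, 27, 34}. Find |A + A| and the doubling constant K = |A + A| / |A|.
K = |A + A| / |A| = 5/3

Enumerate A + A = {a + b : a, b ∈ A}. With |A| = 3, there are |A|^2 = 9 ordered sum pairs; collecting distinct values, A + A = {40, 47, 54, 61, 68}, so |A + A| = 5. Thus K = 5/3. Here |A + A| = 2|A| − 1 = 5, the minimum possible — so K = 5/3 is minimal, which holds iff A is an arithmetic progression.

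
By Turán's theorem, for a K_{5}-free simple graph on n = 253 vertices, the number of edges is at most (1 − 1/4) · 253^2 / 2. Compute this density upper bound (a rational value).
Turán density bound = (3/4) · 253^2/2 = 192027/8 ≈ 24003.375

Turán's theorem: ex(n, K_{r+1}) is achieved by the complete r-partite Turán graph T(n, r) with parts as balanced as possible, and is at most (1 − 1/r) · n^2/2. For r = 4, n = 253: the density bound is (3/4) · 64009/2 = 192027/8 ≈ 24003.375. The integer-valued extremum is e(T(253, 4)) = 24003, which is strictly less than the density bound 192027/8 since 4 ∤ 253 (the parts of T(253, 4) cannot all be equal).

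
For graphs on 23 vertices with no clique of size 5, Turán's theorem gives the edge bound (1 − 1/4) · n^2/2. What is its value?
Turán density bound = (3/4) · 23^2/2 = 1587/8 ≈ 198.375

Turán's theorem: ex(n, K_{r+1}) is achieved by the complete r-partite Turán graph T(n, r) with parts as balanced as possible, and is at most (1 − 1/r) · n^2/2. For r = 4, n = 23: the density bound is (3/4) · 529/2 = 1587/8 ≈ 198.375. The integer-valued extremum is e(T(23, 4)) = 198, which is strictly less than the density bound 1587/8 since 4 ∤ 23 (the parts of T(23, 4) cannot all be equal).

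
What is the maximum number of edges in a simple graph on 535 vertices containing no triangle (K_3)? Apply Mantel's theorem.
ex(535, K_3) = ⌊535^2/4⌋ = 71556

Mantel (1907): a triangle-free graph on n vertices has at most ⌊n^2/4⌋ edges, with equality for the complete bipartite graph K_{⌊n/2⌋, ⌈n/2⌉}. For n = 535: ⌊535^2/4⌋ = ⌊286225/4⌋ = 71556. The extremal graph is K_{267, 268}, which has 267·268 = 71556 edges.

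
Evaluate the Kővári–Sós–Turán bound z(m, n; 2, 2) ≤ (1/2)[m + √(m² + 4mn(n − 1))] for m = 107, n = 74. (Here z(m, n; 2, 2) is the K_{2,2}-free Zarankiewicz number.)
z(107, 74; 2, 2) ≤ (1/2)[107 + √(107² + 4·107·74·73)] = (1/2)[107 + √2323505] = 815.6524

Kővári–Sós–Turán: let r_1, ..., r_107 be the row sums and z = Σ r_i the total number of 1s. Each pair of columns can share at most one row with both entries 1 (else a 2×2 all-ones block appears), so Σ_i C(r_i, 2) ≤ C(74, 2) = 2701. By convexity Σ_i C(r_i, 2) ≥ 107·C(z/107, 2) = z(z − 107)/(2·107), giving z² − 107z − 107·74·73 ≤ 0 and hence z ≤ (1/2)[107 + √(11449 + 4·578014)] = (1/2)[107 + √2323505] ≈ (1/2)(107 + 1524.3048) = 815.6524.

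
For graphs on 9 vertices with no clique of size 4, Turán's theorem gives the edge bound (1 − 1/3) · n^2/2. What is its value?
Turán density bound = (2/3) · 9^2/2 = 27

Turán's theorem: ex(n, K_{r+1}) is achieved by the complete r-partite Turán graph T(n, r) with parts as balanced as possible, and is at most (1 − 1/r) · n^2/2. For r = 3, n = 9: the density bound is (2/3) · 81/2 = 27. Since 3 ∣ 9, the Turán graph T(9, 3) has parts of equal size 3, and its edge count e(T(9, 3)) = 27 attains the density bound exactly.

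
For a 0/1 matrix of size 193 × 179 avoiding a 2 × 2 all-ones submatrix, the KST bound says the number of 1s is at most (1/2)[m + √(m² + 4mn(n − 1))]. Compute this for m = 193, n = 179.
z(193, 179; 2, 2) ≤ (1/2)[193 + √(193² + 4·193·179·178)] = (1/2)[193 + √24634713] = 2578.1684

Kővári–Sós–Turán: let r_1, ..., r_193 be the row sums and z = Σ r_i the total number of 1s. Each pair of columns can share at most one row with both entries 1 (else a 2×2 all-ones block appears), so Σ_i C(r_i, 2) ≤ C(179, 2) = 15931. By convexity Σ_i C(r_i, 2) ≥ 193·C(z/193, 2) = z(z − 193)/(2·193), giving z² − 193z − 193·179·178 ≤ 0 and hence z ≤ (1/2)[193 + √(37249 + 4·6149366)] = (1/2)[193 + √24634713] ≈ (1/2)(193 + 4963.3369) = 2578.1684.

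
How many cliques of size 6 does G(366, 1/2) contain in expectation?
E[# K_6] = C(366, 6) · (1/2)^C(6, 2) = 3203798801203 / 2^15 ≈ 97772180.212494

For each 6-subset S of vertices (there are C(366, 6) = 3203798801203 such S), let X_S = 1 if S induces a K_6 (all C(6, 2) = 15 edges present). Then P(X_S = 1) = (1/2)^15 = 1/32768. By linearity of expectation, E[# K_6] = C(366, 6) · (1/2)^15 = 3203798801203 / 32768 ≈ 97772180.212494.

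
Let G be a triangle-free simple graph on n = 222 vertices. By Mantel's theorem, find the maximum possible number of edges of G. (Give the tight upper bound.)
ex(222, K_3) = ⌊222^2/4⌋ = 12321

Mantel (1907): a triangle-free graph on n vertices has at most ⌊n^2/4⌋ edges, with equality for the complete bipartite graph K_{⌊n/2⌋, ⌈n/2⌉}. For n = 222: ⌊222^2/4⌋ = ⌊49284/4⌋ = 12321. The extremal graph is K_{111, 111}, which has 111·111 = 12321 edges.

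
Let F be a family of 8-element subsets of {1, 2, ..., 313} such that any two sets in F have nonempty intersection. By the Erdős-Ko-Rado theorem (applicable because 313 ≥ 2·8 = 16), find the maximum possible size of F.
max |F| = C(312, 7) = 53359916132952

The Erdős-Ko-Rado theorem states: for n ≥ 2k, an intersecting family of k-subsets of an n-element set has size at most C(n − 1, k − 1), with equality for 'star' families {A ⊆ [n] : |A| = k, i ∈ A} (fix an element i). For n = 313, k = 8: C(312, 7) = 53359916132952.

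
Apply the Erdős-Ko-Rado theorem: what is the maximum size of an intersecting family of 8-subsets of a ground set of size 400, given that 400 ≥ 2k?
max |F| = C(399, 7) = 302968161730179

The Erdős-Ko-Rado theorem states: for n ≥ 2k, an intersecting family of k-subsets of an n-element set has size at most C(n − 1, k − 1), with equality for 'star' families {A ⊆ [n] : |A| = k, i ∈ A} (fix an element i). For n = 400, k = 8: C(399, 7) = 302968161730179.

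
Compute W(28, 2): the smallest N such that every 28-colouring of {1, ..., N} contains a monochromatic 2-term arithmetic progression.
W(28, 2) = 28 + 1 = 29

A 2-term AP is any pair of integers, so a monochromatic 2-AP exists iff some colour is used at least twice. With 28 colours, the colouring i ↦ i on {1, ..., 28} uses each colour once, avoiding any monochromatic pair, so W(28, 2) > 28. For {1, ..., 29}, pigeonhole forces two integers of the same colour, which form a monochromatic 2-AP. Hence W(28, 2) = 29.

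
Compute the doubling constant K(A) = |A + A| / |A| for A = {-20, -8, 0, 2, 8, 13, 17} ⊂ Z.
K = |A + A| / |A| = 27/7

Enumerate A + A = {a + b : a, b ∈ A}. With |A| = 7, there are |A|^2 = 49 ordered sum pairs; collecting distinct values, A + A = {-40, -28, -20, -18, -16, -12, -8, -7, -6, -3, 0, 2, 4, 5, 8, 9, 10, 13, 15, 16, 17, 19, 21, 25, 26, 30, 34}, so |A + A| = 27. Thus K = 27/7. For comparison, the minimum possible |A + A| over all 7-element sets is 2·7 − 1 = 13 (so min K = 13/7), attained only by arithmetic progressions.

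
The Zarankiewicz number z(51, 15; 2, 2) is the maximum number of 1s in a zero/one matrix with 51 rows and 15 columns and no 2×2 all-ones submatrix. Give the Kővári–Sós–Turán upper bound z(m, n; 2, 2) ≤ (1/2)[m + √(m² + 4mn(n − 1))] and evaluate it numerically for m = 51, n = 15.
z(51, 15; 2, 2) ≤ (1/2)[51 + √(51² + 4·51·15·14)] = (1/2)[51 + √45441] = 132.0845

Kővári–Sós–Turán: let r_1, ..., r_51 be the row sums and z = Σ r_i the total number of 1s. Each pair of columns can share at most one row with both entries 1 (else a 2×2 all-ones block appears), so Σ_i C(r_i, 2) ≤ C(15, 2) = 105. By convexity Σ_i C(r_i, 2) ≥ 51·C(z/51, 2) = z(z − 51)/(2·51), giving z² − 51z − 51·15·14 ≤ 0 and hence z ≤ (1/2)[51 + √(2601 + 4·10710)] = (1/2)[51 + √45441] ≈ (1/2)(51 + 213.1689) = 132.0845.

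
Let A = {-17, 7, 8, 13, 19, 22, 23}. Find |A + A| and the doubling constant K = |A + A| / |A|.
K = |A + A| / |A| = 26/7

Enumerate A + A = {a + b : a, b ∈ A}. With |A| = 7, there are |A|^2 = 49 ordered sum pairs; collecting distinct values, A + A = {-34, -10, -9, -4, 2, 5, 6, 14, 15, 16, 20, 21, 26, 27, 29, 30, 31, 32, 35, 36, 38, 41, 42, 44, 45, 46}, so |A + A| = 26. Thus K = 26/7. For comparison, the minimum possible |A + A| over all 7-element sets is 2·7 − 1 = 13 (so min K = 13/7), attained only by arithmetic progressions.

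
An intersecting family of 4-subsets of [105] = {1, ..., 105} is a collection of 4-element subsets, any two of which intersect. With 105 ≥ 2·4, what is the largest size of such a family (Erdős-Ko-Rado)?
max |F| = C(104, 3) = 182104

Erdős-Ko-Rado (1961): when n ≥ 2k, max |F| = C(n−1, k−1). The bound is attained by the star {A : i ∈ A} for any fixed i ∈ [n]. Here C(105−1, 4−1) = C(104, 3) = 182104.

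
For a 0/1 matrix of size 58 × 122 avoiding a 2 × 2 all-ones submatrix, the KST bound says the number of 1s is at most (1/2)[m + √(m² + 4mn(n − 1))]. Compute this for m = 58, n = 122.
z(58, 122; 2, 2) ≤ (1/2)[58 + √(58² + 4·58·122·121)] = (1/2)[58 + √3428148] = 954.7629

Kővári–Sós–Turán: let r_1, ..., r_58 be the row sums and z = Σ r_i the total number of 1s. Each pair of columns can share at most one row with both entries 1 (else a 2×2 all-ones block appears), so Σ_i C(r_i, 2) ≤ C(122, 2) = 7381. By convexity Σ_i C(r_i, 2) ≥ 58·C(z/58, 2) = z(z − 58)/(2·58), giving z² − 58z − 58·122·121 ≤ 0 and hence z ≤ (1/2)[58 + √(3364 + 4·856196)] = (1/2)[58 + √3428148] ≈ (1/2)(58 + 1851.5259) = 954.7629.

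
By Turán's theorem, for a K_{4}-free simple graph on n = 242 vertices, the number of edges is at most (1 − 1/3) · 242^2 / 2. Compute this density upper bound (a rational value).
Turán density bound = (2/3) · 242^2/2 = 58564/3 ≈ 19521.3333

Turán's theorem: ex(n, K_{r+1}) is achieved by the complete r-partite Turán graph T(n, r) with parts as balanced as possible, and is at most (1 − 1/r) · n^2/2. For r = 3, n = 242: the density bound is (2/3) · 58564/2 = 58564/3 ≈ 19521.3333. The integer-valued extremum is e(T(242, 3)) = 19521, which is strictly less than the density bound 58564/3 since 3 ∤ 242 (the parts of T(242, 3) cannot all be equal).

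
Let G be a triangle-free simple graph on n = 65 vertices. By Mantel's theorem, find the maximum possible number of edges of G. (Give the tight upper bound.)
ex(65, K_3) = ⌊65^2/4⌋ = 1056

Mantel (1907): a triangle-free graph on n vertices has at most ⌊n^2/4⌋ edges, with equality for the complete bipartite graph K_{⌊n/2⌋, ⌈n/2⌉}. For n = 65: ⌊65^2/4⌋ = ⌊4225/4⌋ = 1056. The extremal graph is K_{32, 33}, which has 32·33 = 1056 edges.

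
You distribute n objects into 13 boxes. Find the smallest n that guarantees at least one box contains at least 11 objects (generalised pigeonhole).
n = (11 − 1)·13 + 1 = 131

By the generalised pigeonhole principle, to guarantee some box contains ≥ r objects we need more than (r − 1) · k objects total. Threshold: n = (r − 1) · k + 1. With r = 11 and k = 13: n = 10 · 13 + 1 = 130 + 1 = 131. For n = 130 = 10 · 13, we can put exactly 10 objects in every box, avoiding 11 in any single one — so 131 is tight.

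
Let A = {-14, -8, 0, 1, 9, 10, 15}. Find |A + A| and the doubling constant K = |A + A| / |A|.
K = |A + A| / |A| = 24/7

Enumerate A + A = {a + b : a, b ∈ A}. With |A| = 7, there are |A|^2 = 49 ordered sum pairs; collecting distinct values, A + A = {-28, -22, -16, -14, -13, -8, -7, -5, -4, 0, 1, 2, 7, 9, 10, 11, 15, 16, 18, 19, 20, 24, 25, 30}, so |A + A| = 24. Thus K = 24/7. For comparison, the minimum possible |A + A| over all 7-element sets is 2·7 − 1 = 13 (so min K = 13/7), attained only by arithmetic progressions.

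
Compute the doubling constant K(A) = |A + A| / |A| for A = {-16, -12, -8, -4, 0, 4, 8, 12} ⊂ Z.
K = |A + A| / |A| = 15/8

Enumerate A + A = {a + b : a, b ∈ A}. With |A| = 8, there are |A|^2 = 64 ordered sum pairs; collecting distinct values, A + A = {-32, -28, -24, -20, -16, -12, -8, -4, 0, 4, 8, 12, 16, 20, 24}, so |A + A| = 15. Thus K = 15/8. Here |A + A| = 2|A| − 1 = 15, the minimum possible — so K = 15/8 is minimal, which holds iff A is an arithmetic progression.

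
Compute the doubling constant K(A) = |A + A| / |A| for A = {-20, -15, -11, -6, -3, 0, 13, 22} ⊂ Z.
K = |A + A| / |A| = 32/8 = 4

Enumerate A + A = {a + b : a, b ∈ A}. With |A| = 8, there are |A|^2 = 64 ordered sum pairs; collecting distinct values, A + A = {-40, -35, -31, -30, -26, -23, -22, -21, -20, -18, -17, -15, -14, -12, -11, -9, -7, -6, -3, -2, 0, 2, 7, 10, 11, 13, 16, 19, 22, 26, 35, 44}, so |A + A| = 32. Thus K = 32/8 = 4. For comparison, the minimum possible |A + A| over all 8-element sets is 2·8 − 1 = 15 (so min K = 15/8), attained only by arithmetic progressions.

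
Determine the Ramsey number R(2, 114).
R(2, 114) = 114

R(2, k) = k for all k ≥ 2: in a 2-colouring of K_k, either some edge is red (a red K_2) or all edges are blue (a blue K_k). And K_{113} coloured all-blue has no blue K_114, so R(2, 114) > 113. Hence R(2, 114) = 114.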